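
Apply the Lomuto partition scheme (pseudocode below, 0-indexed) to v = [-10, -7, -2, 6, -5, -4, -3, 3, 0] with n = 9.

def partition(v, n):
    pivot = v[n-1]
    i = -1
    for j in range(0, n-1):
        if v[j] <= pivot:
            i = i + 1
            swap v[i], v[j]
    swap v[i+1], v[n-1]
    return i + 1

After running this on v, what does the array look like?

pivot=0, i=-1
j=0: -10≤0, i=0, swap(0,0) ⇒ [-10, -7, -2, 6, -5, -4, -3, 3, 0]
j=1: -7≤0, i=1, swap(1,1) ⇒ [-10, -7, -2, 6, -5, -4, -3, 3, 0]
j=2: -2≤0, i=2, swap(2,2) ⇒ [-10, -7, -2, 6, -5, -4, -3, 3, 0]
j=3: 6>0, skip
j=4: -5≤0, i=3, swap(3,4) ⇒ [-10, -7, -2, -5, 6, -4, -3, 3, 0]
j=5: -4≤0, i=4, swap(4,5) ⇒ [-10, -7, -2, -5, -4, 6, -3, 3, 0]
j=6: -3≤0, i=5, swap(5,6) ⇒ [-10, -7, -2, -5, -4, -3, 6, 3, 0]
j=7: 3>0, skip
swap(6,8) ⇒ [-10, -7, -2, -5, -4, -3, 0, 3, 6]; return 6

[-10, -7, -2, -5, -4, -3, 0, 3, 6]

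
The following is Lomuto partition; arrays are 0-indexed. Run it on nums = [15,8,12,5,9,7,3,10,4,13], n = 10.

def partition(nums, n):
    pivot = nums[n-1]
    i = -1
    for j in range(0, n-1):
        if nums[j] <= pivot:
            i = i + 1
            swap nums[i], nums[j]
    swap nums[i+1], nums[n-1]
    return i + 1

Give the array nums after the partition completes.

[8,12,5,9,7,3,10,4,13,15]

pivot=13, i=-1
j=0: 15>13, skip
j=1: 8≤13, i=0, swap(0,1) ⇒ [8,15,12,5,9,7,3,10,4,13]
j=2: 12≤13, i=1, swap(1,2) ⇒ [8,12,15,5,9,7,3,10,4,13]
j=3: 5≤13, i=2, swap(2,3) ⇒ [8,12,5,15,9,7,3,10,4,13]
j=4: 9≤13, i=3, swap(3,4) ⇒ [8,12,5,9,15,7,3,10,4,13]
j=5: 7≤13, i=4, swap(4,5) ⇒ [8,12,5,9,7,15,3,10,4,13]
j=6: 3≤13, i=5, swap(5,6) ⇒ [8,12,5,9,7,3,15,10,4,13]
j=7: 10≤13, i=6, swap(6,7) ⇒ [8,12,5,9,7,3,10,15,4,13]
j=8: 4≤13, i=7, swap(7,8) ⇒ [8,12,5,9,7,3,10,4,15,13]
swap(8,9) ⇒ [8,12,5,9,7,3,10,4,13,15]; return 8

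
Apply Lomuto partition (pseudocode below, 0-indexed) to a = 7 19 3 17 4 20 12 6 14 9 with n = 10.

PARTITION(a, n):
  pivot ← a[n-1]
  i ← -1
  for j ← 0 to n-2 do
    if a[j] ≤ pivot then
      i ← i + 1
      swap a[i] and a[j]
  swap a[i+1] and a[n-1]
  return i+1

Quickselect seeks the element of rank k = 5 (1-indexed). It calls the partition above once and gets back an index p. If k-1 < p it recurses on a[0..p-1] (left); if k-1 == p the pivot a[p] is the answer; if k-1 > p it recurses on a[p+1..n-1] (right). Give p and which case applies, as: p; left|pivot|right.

4; pivot

pivot = a[9] = 9; i = -1
j=0: a[0]=7 ≤ 9 → i=0, swap a[0],a[0] (no change) → 7 19 3 17 4 20 12 6 14 9
j=1: a[1]=19 > 9 → no swap
j=2: a[2]=3 ≤ 9 → i=1, swap a[1],a[2] → 7 3 19 17 4 20 12 6 14 9
j=3: a[3]=17 > 9 → no swap
j=4: a[4]=4 ≤ 9 → i=2, swap a[2],a[4] → 7 3 4 17 19 20 12 6 14 9
j=5: a[5]=20 > 9 → no swap
j=6: a[6]=12 > 9 → no swap
j=7: a[7]=6 ≤ 9 → i=3, swap a[3],a[7] → 7 3 4 6 19 20 12 17 14 9
j=8: a[8]=14 > 9 → no swap
final swap a[4],a[9] → 7 3 4 6 9 20 12 17 14 19; return 4
p = 4; k-1 = 4 == 4 ⇒ pivot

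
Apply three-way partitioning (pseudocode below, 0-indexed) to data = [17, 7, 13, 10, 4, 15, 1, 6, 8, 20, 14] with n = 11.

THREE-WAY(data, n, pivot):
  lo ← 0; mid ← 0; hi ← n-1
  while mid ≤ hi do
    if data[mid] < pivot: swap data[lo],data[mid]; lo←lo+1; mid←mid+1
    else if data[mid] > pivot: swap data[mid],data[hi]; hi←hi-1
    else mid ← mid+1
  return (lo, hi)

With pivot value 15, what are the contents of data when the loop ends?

[14, 7, 13, 10, 4, 1, 6, 8, 15, 20, 17]

pivot = 15; lo=0, mid=0, hi=10
data[mid]=17>15: swap data[0],data[10]; hi=9 → [14, 7, 13, 10, 4, 15, 1, 6, 8, 20, 17]
data[mid]=14<15: swap data[0],data[0]; lo=1,mid=1 → [14, 7, 13, 10, 4, 15, 1, 6, 8, 20, 17]
data[mid]=7<15: swap data[1],data[1]; lo=2,mid=2 → [14, 7, 13, 10, 4, 15, 1, 6, 8, 20, 17]
data[mid]=13<15: swap data[2],data[2]; lo=3,mid=3 → [14, 7, 13, 10, 4, 15, 1, 6, 8, 20, 17]
data[mid]=10<15: swap data[3],data[3]; lo=4,mid=4 → [14, 7, 13, 10, 4, 15, 1, 6, 8, 20, 17]
data[mid]=4<15: swap data[4],data[4]; lo=5,mid=5 → [14, 7, 13, 10, 4, 15, 1, 6, 8, 20, 17]
data[mid]=15=15: mid=6
data[mid]=1<15: swap data[5],data[6]; lo=6,mid=7 → [14, 7, 13, 10, 4, 1, 15, 6, 8, 20, 17]
data[mid]=6<15: swap data[6],data[7]; lo=7,mid=8 → [14, 7, 13, 10, 4, 1, 6, 15, 8, 20, 17]
data[mid]=8<15: swap data[7],data[8]; lo=8,mid=9 → [14, 7, 13, 10, 4, 1, 6, 8, 15, 20, 17]
data[mid]=20>15: swap data[9],data[9]; hi=8 → [14, 7, 13, 10, 4, 1, 6, 8, 15, 20, 17]
end: lo=8, hi=8; data = [14, 7, 13, 10, 4, 1, 6, 8, 15, 20, 17]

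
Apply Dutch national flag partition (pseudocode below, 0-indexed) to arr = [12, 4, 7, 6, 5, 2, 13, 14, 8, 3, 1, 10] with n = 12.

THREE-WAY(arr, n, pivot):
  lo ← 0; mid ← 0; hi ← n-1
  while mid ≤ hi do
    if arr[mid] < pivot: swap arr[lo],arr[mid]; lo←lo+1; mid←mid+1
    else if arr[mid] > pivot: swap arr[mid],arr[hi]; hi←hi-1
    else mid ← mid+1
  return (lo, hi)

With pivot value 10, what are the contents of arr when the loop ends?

[4, 7, 6, 5, 2, 1, 3, 8, 10, 14, 13, 12]

pivot = 10; lo=0, mid=0, hi=11
arr[mid]=12>10: swap arr[0],arr[11]; hi=10 → [10, 4, 7, 6, 5, 2, 13, 14, 8, 3, 1, 12]
arr[mid]=10=10: mid=1
arr[mid]=4<10: swap arr[0],arr[1]; lo=1,mid=2 → [4, 10, 7, 6, 5, 2, 13, 14, 8, 3, 1, 12]
arr[mid]=7<10: swap arr[1],arr[2]; lo=2,mid=3 → [4, 7, 10, 6, 5, 2, 13, 14, 8, 3, 1, 12]
arr[mid]=6<10: swap arr[2],arr[3]; lo=3,mid=4 → [4, 7, 6, 10, 5, 2, 13, 14, 8, 3, 1, 12]
arr[mid]=5<10: swap arr[3],arr[4]; lo=4,mid=5 → [4, 7, 6, 5, 10, 2, 13, 14, 8, 3, 1, 12]
arr[mid]=2<10: swap arr[4],arr[5]; lo=5,mid=6 → [4, 7, 6, 5, 2, 10, 13, 14, 8, 3, 1, 12]
arr[mid]=13>10: swap arr[6],arr[10]; hi=9 → [4, 7, 6, 5, 2, 10, 1, 14, 8, 3, 13, 12]
arr[mid]=1<10: swap arr[5],arr[6]; lo=6,mid=7 → [4, 7, 6, 5, 2, 1, 10, 14, 8, 3, 13, 12]
arr[mid]=14>10: swap arr[7],arr[9]; hi=8 → [4, 7, 6, 5, 2, 1, 10, 3, 8, 14, 13, 12]
arr[mid]=3<10: swap arr[6],arr[7]; lo=7,mid=8 → [4, 7, 6, 5, 2, 1, 3, 10, 8, 14, 13, 12]
arr[mid]=8<10: swap arr[7],arr[8]; lo=8,mid=9 → [4, 7, 6, 5, 2, 1, 3, 8, 10, 14, 13, 12]
end: lo=8, hi=8; arr = [4, 7, 6, 5, 2, 1, 3, 8, 10, 14, 13, 12]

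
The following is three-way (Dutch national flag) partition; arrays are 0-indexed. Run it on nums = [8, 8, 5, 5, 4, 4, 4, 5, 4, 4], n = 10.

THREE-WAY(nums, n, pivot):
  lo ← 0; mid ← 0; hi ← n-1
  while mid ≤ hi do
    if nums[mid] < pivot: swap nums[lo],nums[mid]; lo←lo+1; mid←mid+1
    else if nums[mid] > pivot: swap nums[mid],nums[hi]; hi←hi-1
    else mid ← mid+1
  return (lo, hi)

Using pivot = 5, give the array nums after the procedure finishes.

pivot = 5; lo=0, mid=0, hi=9
nums[mid]=8>5: swap nums[0],nums[9]; hi=8 → [4, 8, 5, 5, 4, 4, 4, 5, 4, 8]
nums[mid]=4<5: swap nums[0],nums[0]; lo=1,mid=1 → [4, 8, 5, 5, 4, 4, 4, 5, 4, 8]
nums[mid]=8>5: swap nums[1],nums[8]; hi=7 → [4, 4, 5, 5, 4, 4, 4, 5, 8, 8]
nums[mid]=4<5: swap nums[1],nums[1]; lo=2,mid=2 → [4, 4, 5, 5, 4, 4, 4, 5, 8, 8]
nums[mid]=5=5: mid=3
nums[mid]=5=5: mid=4
nums[mid]=4<5: swap nums[2],nums[4]; lo=3,mid=5 → [4, 4, 4, 5, 5, 4, 4, 5, 8, 8]
nums[mid]=4<5: swap nums[3],nums[5]; lo=4,mid=6 → [4, 4, 4, 4, 5, 5, 4, 5, 8, 8]
nums[mid]=4<5: swap nums[4],nums[6]; lo=5,mid=7 → [4, 4, 4, 4, 4, 5, 5, 5, 8, 8]
nums[mid]=5=5: mid=8
end: lo=5, hi=7; nums = [4, 4, 4, 4, 4, 5, 5, 5, 8, 8]

[4, 4, 4, 4, 4, 5, 5, 5, 8, 8]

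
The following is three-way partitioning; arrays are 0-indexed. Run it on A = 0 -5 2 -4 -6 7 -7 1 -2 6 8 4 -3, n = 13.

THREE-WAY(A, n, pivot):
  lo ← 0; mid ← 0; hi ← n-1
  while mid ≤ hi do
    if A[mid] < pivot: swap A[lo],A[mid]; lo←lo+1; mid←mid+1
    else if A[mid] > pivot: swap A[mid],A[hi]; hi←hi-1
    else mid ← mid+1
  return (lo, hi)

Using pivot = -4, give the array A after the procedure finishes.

pivot = -4; lo=0, mid=0, hi=12
A[mid]=0>-4: swap A[0],A[12]; hi=11 → -3 -5 2 -4 -6 7 -7 1 -2 6 8 4 0
A[mid]=-3>-4: swap A[0],A[11]; hi=10 → 4 -5 2 -4 -6 7 -7 1 -2 6 8 -3 0
A[mid]=4>-4: swap A[0],A[10]; hi=9 → 8 -5 2 -4 -6 7 -7 1 -2 6 4 -3 0
A[mid]=8>-4: swap A[0],A[9]; hi=8 → 6 -5 2 -4 -6 7 -7 1 -2 8 4 -3 0
A[mid]=6>-4: swap A[0],A[8]; hi=7 → -2 -5 2 -4 -6 7 -7 1 6 8 4 -3 0
A[mid]=-2>-4: swap A[0],A[7]; hi=6 → 1 -5 2 -4 -6 7 -7 -2 6 8 4 -3 0
A[mid]=1>-4: swap A[0],A[6]; hi=5 → -7 -5 2 -4 -6 7 1 -2 6 8 4 -3 0
A[mid]=-7<-4: swap A[0],A[0]; lo=1,mid=1 → -7 -5 2 -4 -6 7 1 -2 6 8 4 -3 0
A[mid]=-5<-4: swap A[1],A[1]; lo=2,mid=2 → -7 -5 2 -4 -6 7 1 -2 6 8 4 -3 0
A[mid]=2>-4: swap A[2],A[5]; hi=4 → -7 -5 7 -4 -6 2 1 -2 6 8 4 -3 0
A[mid]=7>-4: swap A[2],A[4]; hi=3 → -7 -5 -6 -4 7 2 1 -2 6 8 4 -3 0
A[mid]=-6<-4: swap A[2],A[2]; lo=3,mid=3 → -7 -5 -6 -4 7 2 1 -2 6 8 4 -3 0
A[mid]=-4=-4: mid=4
end: lo=3, hi=3; A = -7 -5 -6 -4 7 2 1 -2 6 8 4 -3 0

-7 -5 -6 -4 7 2 1 -2 6 8 4 -3 0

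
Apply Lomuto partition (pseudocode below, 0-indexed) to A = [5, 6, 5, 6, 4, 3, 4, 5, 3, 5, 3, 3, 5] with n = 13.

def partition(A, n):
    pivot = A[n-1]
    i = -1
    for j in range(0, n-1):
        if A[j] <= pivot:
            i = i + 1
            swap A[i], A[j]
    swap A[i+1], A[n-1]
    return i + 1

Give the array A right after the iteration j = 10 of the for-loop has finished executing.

pivot = A[12] = 5; i = -1
j=0: A[0]=5 ≤ 5 → i=0, swap A[0],A[0] (no change) → [5, 6, 5, 6, 4, 3, 4, 5, 3, 5, 3, 3, 5]
j=1: A[1]=6 > 5 → no swap
j=2: A[2]=5 ≤ 5 → i=1, swap A[1],A[2] → [5, 5, 6, 6, 4, 3, 4, 5, 3, 5, 3, 3, 5]
j=3: A[3]=6 > 5 → no swap
j=4: A[4]=4 ≤ 5 → i=2, swap A[2],A[4] → [5, 5, 4, 6, 6, 3, 4, 5, 3, 5, 3, 3, 5]
j=5: A[5]=3 ≤ 5 → i=3, swap A[3],A[5] → [5, 5, 4, 3, 6, 6, 4, 5, 3, 5, 3, 3, 5]
j=6: A[6]=4 ≤ 5 → i=4, swap A[4],A[6] → [5, 5, 4, 3, 4, 6, 6, 5, 3, 5, 3, 3, 5]
j=7: A[7]=5 ≤ 5 → i=5, swap A[5],A[7] → [5, 5, 4, 3, 4, 5, 6, 6, 3, 5, 3, 3, 5]
j=8: A[8]=3 ≤ 5 → i=6, swap A[6],A[8] → [5, 5, 4, 3, 4, 5, 3, 6, 6, 5, 3, 3, 5]
j=9: A[9]=5 ≤ 5 → i=7, swap A[7],A[9] → [5, 5, 4, 3, 4, 5, 3, 5, 6, 6, 3, 3, 5]
j=10: A[10]=3 ≤ 5 → i=8, swap A[8],A[10] → [5, 5, 4, 3, 4, 5, 3, 5, 3, 6, 6, 3, 5]
(after j=10) A = [5, 5, 4, 3, 4, 5, 3, 5, 3, 6, 6, 3, 5]

[5, 5, 4, 3, 4, 5, 3, 5, 3, 6, 6, 3, 5]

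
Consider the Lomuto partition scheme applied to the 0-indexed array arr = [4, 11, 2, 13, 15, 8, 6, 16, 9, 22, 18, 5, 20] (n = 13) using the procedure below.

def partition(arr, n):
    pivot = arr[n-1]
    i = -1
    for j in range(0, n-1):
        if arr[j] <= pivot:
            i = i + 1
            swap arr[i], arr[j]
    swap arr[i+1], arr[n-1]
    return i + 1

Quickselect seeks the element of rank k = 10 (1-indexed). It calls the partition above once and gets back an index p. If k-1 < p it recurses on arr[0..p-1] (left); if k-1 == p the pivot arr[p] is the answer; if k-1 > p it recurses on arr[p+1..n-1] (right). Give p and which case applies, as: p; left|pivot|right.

pivot=20, i=-1
j=0: 4≤20, i=0, swap(0,0) ⇒ [4, 11, 2, 13, 15, 8, 6, 16, 9, 22, 18, 5, 20]
j=1: 11≤20, i=1, swap(1,1) ⇒ [4, 11, 2, 13, 15, 8, 6, 16, 9, 22, 18, 5, 20]
j=2: 2≤20, i=2, swap(2,2) ⇒ [4, 11, 2, 13, 15, 8, 6, 16, 9, 22, 18, 5, 20]
j=3: 13≤20, i=3, swap(3,3) ⇒ [4, 11, 2, 13, 15, 8, 6, 16, 9, 22, 18, 5, 20]
j=4: 15≤20, i=4, swap(4,4) ⇒ [4, 11, 2, 13, 15, 8, 6, 16, 9, 22, 18, 5, 20]
j=5: 8≤20, i=5, swap(5,5) ⇒ [4, 11, 2, 13, 15, 8, 6, 16, 9, 22, 18, 5, 20]
j=6: 6≤20, i=6, swap(6,6) ⇒ [4, 11, 2, 13, 15, 8, 6, 16, 9, 22, 18, 5, 20]
j=7: 16≤20, i=7, swap(7,7) ⇒ [4, 11, 2, 13, 15, 8, 6, 16, 9, 22, 18, 5, 20]
j=8: 9≤20, i=8, swap(8,8) ⇒ [4, 11, 2, 13, 15, 8, 6, 16, 9, 22, 18, 5, 20]
j=9: 22>20, skip
j=10: 18≤20, i=9, swap(9,10) ⇒ [4, 11, 2, 13, 15, 8, 6, 16, 9, 18, 22, 5, 20]
j=11: 5≤20, i=10, swap(10,11) ⇒ [4, 11, 2, 13, 15, 8, 6, 16, 9, 18, 5, 22, 20]
swap(11,12) ⇒ [4, 11, 2, 13, 15, 8, 6, 16, 9, 18, 5, 20, 22]; return 11
p = 11; k-1 = 9 < 11 ⇒ left

11; left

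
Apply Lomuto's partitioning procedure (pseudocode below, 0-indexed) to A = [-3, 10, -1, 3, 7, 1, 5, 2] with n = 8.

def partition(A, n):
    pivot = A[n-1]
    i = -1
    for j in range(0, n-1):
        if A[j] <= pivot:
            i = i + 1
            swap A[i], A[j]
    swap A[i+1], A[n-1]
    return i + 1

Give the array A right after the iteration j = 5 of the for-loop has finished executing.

[-3, -1, 1, 3, 7, 10, 5, 2]

pivot = A[7] = 2; i = -1
j=0: A[0]=-3 ≤ 2 → i=0, swap A[0],A[0] (no change) → [-3, 10, -1, 3, 7, 1, 5, 2]
j=1: A[1]=10 > 2 → no swap
j=2: A[2]=-1 ≤ 2 → i=1, swap A[1],A[2] → [-3, -1, 10, 3, 7, 1, 5, 2]
j=3: A[3]=3 > 2 → no swap
j=4: A[4]=7 > 2 → no swap
j=5: A[5]=1 ≤ 2 → i=2, swap A[2],A[5] → [-3, -1, 1, 3, 7, 10, 5, 2]
(after j=5) A = [-3, -1, 1, 3, 7, 10, 5, 2]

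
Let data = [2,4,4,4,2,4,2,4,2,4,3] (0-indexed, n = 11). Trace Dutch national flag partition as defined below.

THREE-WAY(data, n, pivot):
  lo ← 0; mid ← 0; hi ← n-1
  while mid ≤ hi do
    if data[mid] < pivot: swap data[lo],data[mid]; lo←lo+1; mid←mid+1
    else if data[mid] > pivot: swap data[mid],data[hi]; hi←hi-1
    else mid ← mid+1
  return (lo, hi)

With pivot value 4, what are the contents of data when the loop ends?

lo=0 mid=0 hi=10
2<4: swap(0,0), lo=1 mid=1 ⇒ [2,4,4,4,2,4,2,4,2,4,3]
4=4: mid=2
4=4: mid=3
4=4: mid=4
2<4: swap(1,4), lo=2 mid=5 ⇒ [2,2,4,4,4,4,2,4,2,4,3]
4=4: mid=6
2<4: swap(2,6), lo=3 mid=7 ⇒ [2,2,2,4,4,4,4,4,2,4,3]
4=4: mid=8
2<4: swap(3,8), lo=4 mid=9 ⇒ [2,2,2,2,4,4,4,4,4,4,3]
4=4: mid=10
3<4: swap(4,10), lo=5 mid=11 ⇒ [2,2,2,2,3,4,4,4,4,4,4]
done. lo=5 hi=10; data=[2,2,2,2,3,4,4,4,4,4,4]

[2,2,2,2,3,4,4,4,4,4,4]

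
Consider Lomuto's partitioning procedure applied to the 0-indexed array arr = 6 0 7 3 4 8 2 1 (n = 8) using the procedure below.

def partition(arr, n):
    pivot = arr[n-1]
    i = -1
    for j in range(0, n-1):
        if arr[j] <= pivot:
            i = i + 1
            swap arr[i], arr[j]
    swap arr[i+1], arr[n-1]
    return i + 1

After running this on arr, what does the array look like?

pivot=1, i=-1
j=0: 6>1, skip
j=1: 0≤1, i=0, swap(0,1) ⇒ 0 6 7 3 4 8 2 1
j=2: 7>1, skip
j=3: 3>1, skip
j=4: 4>1, skip
j=5: 8>1, skip
j=6: 2>1, skip
swap(1,7) ⇒ 0 1 7 3 4 8 2 6; return 1

0 1 7 3 4 8 2 6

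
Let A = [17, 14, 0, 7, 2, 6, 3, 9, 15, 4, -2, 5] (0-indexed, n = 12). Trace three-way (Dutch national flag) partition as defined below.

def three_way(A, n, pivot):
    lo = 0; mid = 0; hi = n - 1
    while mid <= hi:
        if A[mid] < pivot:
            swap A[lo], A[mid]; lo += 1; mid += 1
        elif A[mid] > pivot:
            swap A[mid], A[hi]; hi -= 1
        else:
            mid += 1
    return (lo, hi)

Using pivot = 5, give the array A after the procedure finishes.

lo=0 mid=0 hi=11
17>5: swap(0,11), hi=10 ⇒ [5, 14, 0, 7, 2, 6, 3, 9, 15, 4, -2, 17]
5=5: mid=1
14>5: swap(1,10), hi=9 ⇒ [5, -2, 0, 7, 2, 6, 3, 9, 15, 4, 14, 17]
-2<5: swap(0,1), lo=1 mid=2 ⇒ [-2, 5, 0, 7, 2, 6, 3, 9, 15, 4, 14, 17]
0<5: swap(1,2), lo=2 mid=3 ⇒ [-2, 0, 5, 7, 2, 6, 3, 9, 15, 4, 14, 17]
7>5: swap(3,9), hi=8 ⇒ [-2, 0, 5, 4, 2, 6, 3, 9, 15, 7, 14, 17]
4<5: swap(2,3), lo=3 mid=4 ⇒ [-2, 0, 4, 5, 2, 6, 3, 9, 15, 7, 14, 17]
2<5: swap(3,4), lo=4 mid=5 ⇒ [-2, 0, 4, 2, 5, 6, 3, 9, 15, 7, 14, 17]
6>5: swap(5,8), hi=7 ⇒ [-2, 0, 4, 2, 5, 15, 3, 9, 6, 7, 14, 17]
15>5: swap(5,7), hi=6 ⇒ [-2, 0, 4, 2, 5, 9, 3, 15, 6, 7, 14, 17]
9>5: swap(5,6), hi=5 ⇒ [-2, 0, 4, 2, 5, 3, 9, 15, 6, 7, 14, 17]
3<5: swap(4,5), lo=5 mid=6 ⇒ [-2, 0, 4, 2, 3, 5, 9, 15, 6, 7, 14, 17]
done. lo=5 hi=5; A=[-2, 0, 4, 2, 3, 5, 9, 15, 6, 7, 14, 17]

[-2, 0, 4, 2, 3, 5, 9, 15, 6, 7, 14, 17]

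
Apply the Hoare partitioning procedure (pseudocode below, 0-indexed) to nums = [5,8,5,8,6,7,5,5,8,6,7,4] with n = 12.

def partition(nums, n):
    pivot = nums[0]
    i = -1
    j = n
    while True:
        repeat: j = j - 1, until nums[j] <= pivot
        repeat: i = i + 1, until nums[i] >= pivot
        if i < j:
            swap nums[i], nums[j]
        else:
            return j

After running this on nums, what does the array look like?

pivot = nums[0] = 5; i = -1, j = 12
j→11 (nums[11]=4≤5), i→0 (nums[0]=5≥5); i<j, swap → [4,8,5,8,6,7,5,5,8,6,7,5]
j→7 (nums[7]=5≤5), i→1 (nums[1]=8≥5); i<j, swap → [4,5,5,8,6,7,5,8,8,6,7,5]
j→6 (nums[6]=5≤5), i→2 (nums[2]=5≥5); i<j, swap → [4,5,5,8,6,7,5,8,8,6,7,5]
j→2, i→3; i≥j, return j=2. nums = [4,5,5,8,6,7,5,8,8,6,7,5]

[4,5,5,8,6,7,5,8,8,6,7,5]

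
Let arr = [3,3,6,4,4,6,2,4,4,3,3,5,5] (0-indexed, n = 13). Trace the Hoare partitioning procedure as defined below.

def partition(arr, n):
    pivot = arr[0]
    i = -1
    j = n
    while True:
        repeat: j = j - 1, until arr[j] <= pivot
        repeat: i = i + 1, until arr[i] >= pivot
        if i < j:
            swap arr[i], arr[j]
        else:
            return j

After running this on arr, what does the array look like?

[3,3,2,4,4,6,6,4,4,3,3,5,5]

pivot = arr[0] = 3; i = -1, j = 13
j→10 (arr[10]=3≤3), i→0 (arr[0]=3≥3); i<j, swap → [3,3,6,4,4,6,2,4,4,3,3,5,5]
j→9 (arr[9]=3≤3), i→1 (arr[1]=3≥3); i<j, swap → [3,3,6,4,4,6,2,4,4,3,3,5,5]
j→6 (arr[6]=2≤3), i→2 (arr[2]=6≥3); i<j, swap → [3,3,2,4,4,6,6,4,4,3,3,5,5]
j→2, i→3; i≥j, return j=2. arr = [3,3,2,4,4,6,6,4,4,3,3,5,5]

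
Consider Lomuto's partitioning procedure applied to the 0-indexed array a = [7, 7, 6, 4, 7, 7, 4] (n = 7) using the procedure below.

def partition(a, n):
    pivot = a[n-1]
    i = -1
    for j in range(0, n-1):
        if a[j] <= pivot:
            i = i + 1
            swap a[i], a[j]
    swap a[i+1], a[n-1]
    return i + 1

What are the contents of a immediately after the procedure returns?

[4, 4, 6, 7, 7, 7, 7]

pivot=4, i=-1
j=0: 7>4, skip
j=1: 7>4, skip
j=2: 6>4, skip
j=3: 4≤4, i=0, swap(0,3) ⇒ [4, 7, 6, 7, 7, 7, 4]
j=4: 7>4, skip
j=5: 7>4, skip
swap(1,6) ⇒ [4, 4, 6, 7, 7, 7, 7]; return 1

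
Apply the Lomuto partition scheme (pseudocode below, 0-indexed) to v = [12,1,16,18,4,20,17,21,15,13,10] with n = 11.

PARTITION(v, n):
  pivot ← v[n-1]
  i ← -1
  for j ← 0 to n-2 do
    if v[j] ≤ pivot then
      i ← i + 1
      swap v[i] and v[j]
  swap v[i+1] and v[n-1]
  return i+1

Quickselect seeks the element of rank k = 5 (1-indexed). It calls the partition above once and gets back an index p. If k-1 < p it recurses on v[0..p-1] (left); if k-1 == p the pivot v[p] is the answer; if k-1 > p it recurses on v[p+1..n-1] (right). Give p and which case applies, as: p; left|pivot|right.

2; right

pivot=10, i=-1
j=0: 12>10, skip
j=1: 1≤10, i=0, swap(0,1) ⇒ [1,12,16,18,4,20,17,21,15,13,10]
j=2: 16>10, skip
j=3: 18>10, skip
j=4: 4≤10, i=1, swap(1,4) ⇒ [1,4,16,18,12,20,17,21,15,13,10]
j=5: 20>10, skip
j=6: 17>10, skip
j=7: 21>10, skip
j=8: 15>10, skip
j=9: 13>10, skip
swap(2,10) ⇒ [1,4,10,18,12,20,17,21,15,13,16]; return 2
p = 2; k-1 = 4 > 2 ⇒ right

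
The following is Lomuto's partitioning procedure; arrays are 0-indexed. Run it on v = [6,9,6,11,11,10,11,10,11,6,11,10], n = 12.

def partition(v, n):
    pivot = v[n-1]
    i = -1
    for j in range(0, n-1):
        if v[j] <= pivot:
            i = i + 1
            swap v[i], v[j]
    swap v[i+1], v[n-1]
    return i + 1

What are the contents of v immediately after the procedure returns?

[6,9,6,10,10,6,10,11,11,11,11,11]

pivot=10, i=-1
j=0: 6≤10, i=0, swap(0,0) ⇒ [6,9,6,11,11,10,11,10,11,6,11,10]
j=1: 9≤10, i=1, swap(1,1) ⇒ [6,9,6,11,11,10,11,10,11,6,11,10]
j=2: 6≤10, i=2, swap(2,2) ⇒ [6,9,6,11,11,10,11,10,11,6,11,10]
j=3: 11>10, skip
j=4: 11>10, skip
j=5: 10≤10, i=3, swap(3,5) ⇒ [6,9,6,10,11,11,11,10,11,6,11,10]
j=6: 11>10, skip
j=7: 10≤10, i=4, swap(4,7) ⇒ [6,9,6,10,10,11,11,11,11,6,11,10]
j=8: 11>10, skip
j=9: 6≤10, i=5, swap(5,9) ⇒ [6,9,6,10,10,6,11,11,11,11,11,10]
j=10: 11>10, skip
swap(6,11) ⇒ [6,9,6,10,10,6,10,11,11,11,11,11]; return 6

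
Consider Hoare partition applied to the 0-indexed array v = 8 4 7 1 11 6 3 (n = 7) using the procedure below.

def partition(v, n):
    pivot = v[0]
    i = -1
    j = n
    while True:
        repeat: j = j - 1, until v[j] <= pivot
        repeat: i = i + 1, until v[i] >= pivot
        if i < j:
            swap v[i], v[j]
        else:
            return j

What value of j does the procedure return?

pivot = v[0] = 8; i = -1, j = 7
j→6 (v[6]=3≤8), i→0 (v[0]=8≥8); i<j, swap → 3 4 7 1 11 6 8
j→5 (v[5]=6≤8), i→4 (v[4]=11≥8); i<j, swap → 3 4 7 1 6 11 8
j→4, i→5; i≥j, return j=4. v = 3 4 7 1 6 11 8

4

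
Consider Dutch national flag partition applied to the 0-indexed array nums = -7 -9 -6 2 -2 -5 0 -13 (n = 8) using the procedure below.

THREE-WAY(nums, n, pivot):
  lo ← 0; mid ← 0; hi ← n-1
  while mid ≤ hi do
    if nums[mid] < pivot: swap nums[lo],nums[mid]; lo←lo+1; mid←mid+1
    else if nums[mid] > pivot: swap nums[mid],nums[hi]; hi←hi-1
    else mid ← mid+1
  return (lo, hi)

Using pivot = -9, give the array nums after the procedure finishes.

-13 -9 2 -2 -5 0 -6 -7

pivot = -9; lo=0, mid=0, hi=7
nums[mid]=-7>-9: swap nums[0],nums[7]; hi=6 → -13 -9 -6 2 -2 -5 0 -7
nums[mid]=-13<-9: swap nums[0],nums[0]; lo=1,mid=1 → -13 -9 -6 2 -2 -5 0 -7
nums[mid]=-9=-9: mid=2
nums[mid]=-6>-9: swap nums[2],nums[6]; hi=5 → -13 -9 0 2 -2 -5 -6 -7
nums[mid]=0>-9: swap nums[2],nums[5]; hi=4 → -13 -9 -5 2 -2 0 -6 -7
nums[mid]=-5>-9: swap nums[2],nums[4]; hi=3 → -13 -9 -2 2 -5 0 -6 -7
nums[mid]=-2>-9: swap nums[2],nums[3]; hi=2 → -13 -9 2 -2 -5 0 -6 -7
nums[mid]=2>-9: swap nums[2],nums[2]; hi=1 → -13 -9 2 -2 -5 0 -6 -7
end: lo=1, hi=1; nums = -13 -9 2 -2 -5 0 -6 -7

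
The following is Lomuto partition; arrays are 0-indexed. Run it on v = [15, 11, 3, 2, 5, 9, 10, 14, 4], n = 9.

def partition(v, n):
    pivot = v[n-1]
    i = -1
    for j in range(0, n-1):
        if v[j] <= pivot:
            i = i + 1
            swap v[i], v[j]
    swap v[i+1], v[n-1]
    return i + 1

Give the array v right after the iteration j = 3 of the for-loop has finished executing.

pivot = v[8] = 4; i = -1
j=0: v[0]=15 > 4 → no swap
j=1: v[1]=11 > 4 → no swap
j=2: v[2]=3 ≤ 4 → i=0, swap v[0],v[2] → [3, 11, 15, 2, 5, 9, 10, 14, 4]
j=3: v[3]=2 ≤ 4 → i=1, swap v[1],v[3] → [3, 2, 15, 11, 5, 9, 10, 14, 4]
(after j=3) v = [3, 2, 15, 11, 5, 9, 10, 14, 4]

[3, 2, 15, 11, 5, 9, 10, 14, 4]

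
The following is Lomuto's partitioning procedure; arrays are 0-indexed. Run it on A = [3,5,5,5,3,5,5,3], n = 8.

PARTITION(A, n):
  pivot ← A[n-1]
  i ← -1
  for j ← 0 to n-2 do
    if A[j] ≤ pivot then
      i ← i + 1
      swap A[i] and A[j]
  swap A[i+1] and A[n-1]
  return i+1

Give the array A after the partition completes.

[3,3,3,5,5,5,5,5]

pivot = A[7] = 3; i = -1
j=0: A[0]=3 ≤ 3 → i=0, swap A[0],A[0] (no change) → [3,5,5,5,3,5,5,3]
j=1: A[1]=5 > 3 → no swap
j=2: A[2]=5 > 3 → no swap
j=3: A[3]=5 > 3 → no swap
j=4: A[4]=3 ≤ 3 → i=1, swap A[1],A[4] → [3,3,5,5,5,5,5,3]
j=5: A[5]=5 > 3 → no swap
j=6: A[6]=5 > 3 → no swap
final swap A[2],A[7] → [3,3,3,5,5,5,5,5]; return 2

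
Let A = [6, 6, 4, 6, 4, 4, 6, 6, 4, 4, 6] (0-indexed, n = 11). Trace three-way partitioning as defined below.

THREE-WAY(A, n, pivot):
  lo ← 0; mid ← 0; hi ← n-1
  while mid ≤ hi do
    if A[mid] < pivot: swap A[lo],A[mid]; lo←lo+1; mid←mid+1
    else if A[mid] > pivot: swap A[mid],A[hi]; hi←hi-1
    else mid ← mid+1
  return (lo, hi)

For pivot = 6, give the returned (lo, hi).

(5, 10)

pivot = 6; lo=0, mid=0, hi=10
A[mid]=6=6: mid=1
A[mid]=6=6: mid=2
A[mid]=4<6: swap A[0],A[2]; lo=1,mid=3 → [4, 6, 6, 6, 4, 4, 6, 6, 4, 4, 6]
A[mid]=6=6: mid=4
A[mid]=4<6: swap A[1],A[4]; lo=2,mid=5 → [4, 4, 6, 6, 6, 4, 6, 6, 4, 4, 6]
A[mid]=4<6: swap A[2],A[5]; lo=3,mid=6 → [4, 4, 4, 6, 6, 6, 6, 6, 4, 4, 6]
A[mid]=6=6: mid=7
A[mid]=6=6: mid=8
A[mid]=4<6: swap A[3],A[8]; lo=4,mid=9 → [4, 4, 4, 4, 6, 6, 6, 6, 6, 4, 6]
A[mid]=4<6: swap A[4],A[9]; lo=5,mid=10 → [4, 4, 4, 4, 4, 6, 6, 6, 6, 6, 6]
A[mid]=6=6: mid=11
end: lo=5, hi=10; A = [4, 4, 4, 4, 4, 6, 6, 6, 6, 6, 6]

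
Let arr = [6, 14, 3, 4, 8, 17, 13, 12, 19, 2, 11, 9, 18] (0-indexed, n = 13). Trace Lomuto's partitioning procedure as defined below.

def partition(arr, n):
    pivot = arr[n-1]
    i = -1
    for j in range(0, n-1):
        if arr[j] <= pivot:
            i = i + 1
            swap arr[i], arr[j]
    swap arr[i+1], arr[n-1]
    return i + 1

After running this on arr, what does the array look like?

pivot = arr[12] = 18; i = -1
j=0: arr[0]=6 ≤ 18 → i=0, swap arr[0],arr[0] (no change) → [6, 14, 3, 4, 8, 17, 13, 12, 19, 2, 11, 9, 18]
j=1: arr[1]=14 ≤ 18 → i=1, swap arr[1],arr[1] (no change) → [6, 14, 3, 4, 8, 17, 13, 12, 19, 2, 11, 9, 18]
j=2: arr[2]=3 ≤ 18 → i=2, swap arr[2],arr[2] (no change) → [6, 14, 3, 4, 8, 17, 13, 12, 19, 2, 11, 9, 18]
j=3: arr[3]=4 ≤ 18 → i=3, swap arr[3],arr[3] (no change) → [6, 14, 3, 4, 8, 17, 13, 12, 19, 2, 11, 9, 18]
j=4: arr[4]=8 ≤ 18 → i=4, swap arr[4],arr[4] (no change) → [6, 14, 3, 4, 8, 17, 13, 12, 19, 2, 11, 9, 18]
j=5: arr[5]=17 ≤ 18 → i=5, swap arr[5],arr[5] (no change) → [6, 14, 3, 4, 8, 17, 13, 12, 19, 2, 11, 9, 18]
j=6: arr[6]=13 ≤ 18 → i=6, swap arr[6],arr[6] (no change) → [6, 14, 3, 4, 8, 17, 13, 12, 19, 2, 11, 9, 18]
j=7: arr[7]=12 ≤ 18 → i=7, swap arr[7],arr[7] (no change) → [6, 14, 3, 4, 8, 17, 13, 12, 19, 2, 11, 9, 18]
j=8: arr[8]=19 > 18 → no swap
j=9: arr[9]=2 ≤ 18 → i=8, swap arr[8],arr[9] → [6, 14, 3, 4, 8, 17, 13, 12, 2, 19, 11, 9, 18]
j=10: arr[10]=11 ≤ 18 → i=9, swap arr[9],arr[10] → [6, 14, 3, 4, 8, 17, 13, 12, 2, 11, 19, 9, 18]
j=11: arr[11]=9 ≤ 18 → i=10, swap arr[10],arr[11] → [6, 14, 3, 4, 8, 17, 13, 12, 2, 11, 9, 19, 18]
final swap arr[11],arr[12] → [6, 14, 3, 4, 8, 17, 13, 12, 2, 11, 9, 18, 19]; return 11

[6, 14, 3, 4, 8, 17, 13, 12, 2, 11, 9, 18, 19]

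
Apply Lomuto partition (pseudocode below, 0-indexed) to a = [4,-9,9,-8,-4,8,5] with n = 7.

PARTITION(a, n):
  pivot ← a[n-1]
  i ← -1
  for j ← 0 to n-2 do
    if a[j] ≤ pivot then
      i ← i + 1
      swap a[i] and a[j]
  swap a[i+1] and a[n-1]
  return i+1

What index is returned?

4

pivot=5, i=-1
j=0: 4≤5, i=0, swap(0,0) ⇒ [4,-9,9,-8,-4,8,5]
j=1: -9≤5, i=1, swap(1,1) ⇒ [4,-9,9,-8,-4,8,5]
j=2: 9>5, skip
j=3: -8≤5, i=2, swap(2,3) ⇒ [4,-9,-8,9,-4,8,5]
j=4: -4≤5, i=3, swap(3,4) ⇒ [4,-9,-8,-4,9,8,5]
j=5: 8>5, skip
swap(4,6) ⇒ [4,-9,-8,-4,5,8,9]; return 4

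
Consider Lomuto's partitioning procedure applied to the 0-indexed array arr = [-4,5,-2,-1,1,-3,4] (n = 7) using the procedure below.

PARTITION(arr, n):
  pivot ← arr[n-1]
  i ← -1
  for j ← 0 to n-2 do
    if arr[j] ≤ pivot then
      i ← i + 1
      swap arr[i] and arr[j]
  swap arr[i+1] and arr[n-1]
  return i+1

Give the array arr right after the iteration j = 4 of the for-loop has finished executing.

pivot = arr[6] = 4; i = -1
j=0: arr[0]=-4 ≤ 4 → i=0, swap arr[0],arr[0] (no change) → [-4,5,-2,-1,1,-3,4]
j=1: arr[1]=5 > 4 → no swap
j=2: arr[2]=-2 ≤ 4 → i=1, swap arr[1],arr[2] → [-4,-2,5,-1,1,-3,4]
j=3: arr[3]=-1 ≤ 4 → i=2, swap arr[2],arr[3] → [-4,-2,-1,5,1,-3,4]
j=4: arr[4]=1 ≤ 4 → i=3, swap arr[3],arr[4] → [-4,-2,-1,1,5,-3,4]
(after j=4) arr = [-4,-2,-1,1,5,-3,4]

[-4,-2,-1,1,5,-3,4]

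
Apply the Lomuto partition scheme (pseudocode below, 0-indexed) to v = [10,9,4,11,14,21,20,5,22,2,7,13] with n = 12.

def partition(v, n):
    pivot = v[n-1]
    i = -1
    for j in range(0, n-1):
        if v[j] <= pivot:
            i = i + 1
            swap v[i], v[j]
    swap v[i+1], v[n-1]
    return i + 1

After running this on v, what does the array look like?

[10,9,4,11,5,2,7,13,22,21,20,14]

pivot=13, i=-1
j=0: 10≤13, i=0, swap(0,0) ⇒ [10,9,4,11,14,21,20,5,22,2,7,13]
j=1: 9≤13, i=1, swap(1,1) ⇒ [10,9,4,11,14,21,20,5,22,2,7,13]
j=2: 4≤13, i=2, swap(2,2) ⇒ [10,9,4,11,14,21,20,5,22,2,7,13]
j=3: 11≤13, i=3, swap(3,3) ⇒ [10,9,4,11,14,21,20,5,22,2,7,13]
j=4: 14>13, skip
j=5: 21>13, skip
j=6: 20>13, skip
j=7: 5≤13, i=4, swap(4,7) ⇒ [10,9,4,11,5,21,20,14,22,2,7,13]
j=8: 22>13, skip
j=9: 2≤13, i=5, swap(5,9) ⇒ [10,9,4,11,5,2,20,14,22,21,7,13]
j=10: 7≤13, i=6, swap(6,10) ⇒ [10,9,4,11,5,2,7,14,22,21,20,13]
swap(7,11) ⇒ [10,9,4,11,5,2,7,13,22,21,20,14]; return 7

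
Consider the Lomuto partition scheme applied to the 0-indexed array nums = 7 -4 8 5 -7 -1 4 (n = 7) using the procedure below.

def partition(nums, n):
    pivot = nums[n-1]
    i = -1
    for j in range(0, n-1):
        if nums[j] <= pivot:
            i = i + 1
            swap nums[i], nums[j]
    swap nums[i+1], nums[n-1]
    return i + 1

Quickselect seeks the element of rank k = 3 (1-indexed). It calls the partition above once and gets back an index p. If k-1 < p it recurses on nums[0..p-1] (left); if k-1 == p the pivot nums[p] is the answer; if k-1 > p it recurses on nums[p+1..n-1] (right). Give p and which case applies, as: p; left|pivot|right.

pivot = nums[6] = 4; i = -1
j=0: nums[0]=7 > 4 → no swap
j=1: nums[1]=-4 ≤ 4 → i=0, swap nums[0],nums[1] → -4 7 8 5 -7 -1 4
j=2: nums[2]=8 > 4 → no swap
j=3: nums[3]=5 > 4 → no swap
j=4: nums[4]=-7 ≤ 4 → i=1, swap nums[1],nums[4] → -4 -7 8 5 7 -1 4
j=5: nums[5]=-1 ≤ 4 → i=2, swap nums[2],nums[5] → -4 -7 -1 5 7 8 4
final swap nums[3],nums[6] → -4 -7 -1 4 7 8 5; return 3
p = 3; k-1 = 2 < 3 ⇒ left

3; left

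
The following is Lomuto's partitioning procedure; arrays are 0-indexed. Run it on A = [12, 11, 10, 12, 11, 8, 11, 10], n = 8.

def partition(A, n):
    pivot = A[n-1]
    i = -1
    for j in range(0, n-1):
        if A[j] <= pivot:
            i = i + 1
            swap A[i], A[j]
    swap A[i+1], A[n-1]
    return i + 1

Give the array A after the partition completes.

pivot = A[7] = 10; i = -1
j=0: A[0]=12 > 10 → no swap
j=1: A[1]=11 > 10 → no swap
j=2: A[2]=10 ≤ 10 → i=0, swap A[0],A[2] → [10, 11, 12, 12, 11, 8, 11, 10]
j=3: A[3]=12 > 10 → no swap
j=4: A[4]=11 > 10 → no swap
j=5: A[5]=8 ≤ 10 → i=1, swap A[1],A[5] → [10, 8, 12, 12, 11, 11, 11, 10]
j=6: A[6]=11 > 10 → no swap
final swap A[2],A[7] → [10, 8, 10, 12, 11, 11, 11, 12]; return 2

[10, 8, 10, 12, 11, 11, 11, 12]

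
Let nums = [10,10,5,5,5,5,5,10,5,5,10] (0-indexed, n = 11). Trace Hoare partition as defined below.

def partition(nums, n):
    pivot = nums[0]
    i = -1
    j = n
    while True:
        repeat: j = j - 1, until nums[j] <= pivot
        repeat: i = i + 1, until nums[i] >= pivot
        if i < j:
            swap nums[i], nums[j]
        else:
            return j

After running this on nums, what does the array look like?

[10,5,5,5,5,5,5,5,10,10,10]

pivot = nums[0] = 10; i = -1, j = 11
j→10 (nums[10]=10≤10), i→0 (nums[0]=10≥10); i<j, swap → [10,10,5,5,5,5,5,10,5,5,10]
j→9 (nums[9]=5≤10), i→1 (nums[1]=10≥10); i<j, swap → [10,5,5,5,5,5,5,10,5,10,10]
j→8 (nums[8]=5≤10), i→7 (nums[7]=10≥10); i<j, swap → [10,5,5,5,5,5,5,5,10,10,10]
j→7, i→8; i≥j, return j=7. nums = [10,5,5,5,5,5,5,5,10,10,10]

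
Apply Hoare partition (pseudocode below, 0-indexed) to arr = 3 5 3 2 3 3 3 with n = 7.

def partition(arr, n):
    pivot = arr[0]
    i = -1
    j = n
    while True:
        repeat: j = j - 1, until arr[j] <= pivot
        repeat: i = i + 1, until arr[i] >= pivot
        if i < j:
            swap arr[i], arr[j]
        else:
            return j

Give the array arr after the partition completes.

3 3 3 2 3 5 3

pivot = arr[0] = 3; i = -1, j = 7
j→6 (arr[6]=3≤3), i→0 (arr[0]=3≥3); i<j, swap → 3 5 3 2 3 3 3
j→5 (arr[5]=3≤3), i→1 (arr[1]=5≥3); i<j, swap → 3 3 3 2 3 5 3
j→4 (arr[4]=3≤3), i→2 (arr[2]=3≥3); i<j, swap → 3 3 3 2 3 5 3
j→3, i→4; i≥j, return j=3. arr = 3 3 3 2 3 5 3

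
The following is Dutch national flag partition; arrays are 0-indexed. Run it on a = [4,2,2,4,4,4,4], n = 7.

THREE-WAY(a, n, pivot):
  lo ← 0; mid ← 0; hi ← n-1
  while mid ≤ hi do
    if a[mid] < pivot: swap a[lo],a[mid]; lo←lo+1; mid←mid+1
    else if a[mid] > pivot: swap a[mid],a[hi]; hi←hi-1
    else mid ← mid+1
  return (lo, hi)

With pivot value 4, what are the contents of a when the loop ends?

[2,2,4,4,4,4,4]

pivot = 4; lo=0, mid=0, hi=6
a[mid]=4=4: mid=1
a[mid]=2<4: swap a[0],a[1]; lo=1,mid=2 → [2,4,2,4,4,4,4]
a[mid]=2<4: swap a[1],a[2]; lo=2,mid=3 → [2,2,4,4,4,4,4]
a[mid]=4=4: mid=4
a[mid]=4=4: mid=5
a[mid]=4=4: mid=6
a[mid]=4=4: mid=7
end: lo=2, hi=6; a = [2,2,4,4,4,4,4]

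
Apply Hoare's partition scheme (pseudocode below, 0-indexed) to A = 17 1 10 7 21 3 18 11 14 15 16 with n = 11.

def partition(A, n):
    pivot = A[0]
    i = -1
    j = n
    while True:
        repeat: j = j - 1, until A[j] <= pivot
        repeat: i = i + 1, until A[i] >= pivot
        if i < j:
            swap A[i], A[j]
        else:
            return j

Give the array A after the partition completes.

pivot = A[0] = 17; i = -1, j = 11
j→10 (A[10]=16≤17), i→0 (A[0]=17≥17); i<j, swap → 16 1 10 7 21 3 18 11 14 15 17
j→9 (A[9]=15≤17), i→4 (A[4]=21≥17); i<j, swap → 16 1 10 7 15 3 18 11 14 21 17
j→8 (A[8]=14≤17), i→6 (A[6]=18≥17); i<j, swap → 16 1 10 7 15 3 14 11 18 21 17
j→7, i→8; i≥j, return j=7. A = 16 1 10 7 15 3 14 11 18 21 17

16 1 10 7 15 3 14 11 18 21 17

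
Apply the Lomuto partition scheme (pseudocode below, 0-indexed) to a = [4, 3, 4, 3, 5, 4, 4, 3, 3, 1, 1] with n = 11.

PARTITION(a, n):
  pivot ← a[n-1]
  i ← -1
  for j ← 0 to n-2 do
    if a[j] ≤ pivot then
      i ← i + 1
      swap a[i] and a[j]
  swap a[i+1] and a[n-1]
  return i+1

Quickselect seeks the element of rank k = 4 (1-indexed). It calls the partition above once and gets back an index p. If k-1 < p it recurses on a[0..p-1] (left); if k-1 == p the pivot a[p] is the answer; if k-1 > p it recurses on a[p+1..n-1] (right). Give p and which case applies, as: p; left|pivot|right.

1; right

pivot = a[10] = 1; i = -1
j=0: a[0]=4 > 1 → no swap
j=1: a[1]=3 > 1 → no swap
j=2: a[2]=4 > 1 → no swap
j=3: a[3]=3 > 1 → no swap
j=4: a[4]=5 > 1 → no swap
j=5: a[5]=4 > 1 → no swap
j=6: a[6]=4 > 1 → no swap
j=7: a[7]=3 > 1 → no swap
j=8: a[8]=3 > 1 → no swap
j=9: a[9]=1 ≤ 1 → i=0, swap a[0],a[9] → [1, 3, 4, 3, 5, 4, 4, 3, 3, 4, 1]
final swap a[1],a[10] → [1, 1, 4, 3, 5, 4, 4, 3, 3, 4, 3]; return 1
p = 1; k-1 = 3 > 1 ⇒ right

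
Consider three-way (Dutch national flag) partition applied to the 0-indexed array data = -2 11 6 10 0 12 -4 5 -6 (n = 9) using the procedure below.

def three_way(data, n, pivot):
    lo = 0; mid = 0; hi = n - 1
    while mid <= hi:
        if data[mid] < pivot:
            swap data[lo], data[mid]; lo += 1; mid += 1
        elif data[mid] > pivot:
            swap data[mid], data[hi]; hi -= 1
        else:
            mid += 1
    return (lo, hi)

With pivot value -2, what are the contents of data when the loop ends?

-6 -4 -2 0 12 10 5 6 11

pivot = -2; lo=0, mid=0, hi=8
data[mid]=-2=-2: mid=1
data[mid]=11>-2: swap data[1],data[8]; hi=7 → -2 -6 6 10 0 12 -4 5 11
data[mid]=-6<-2: swap data[0],data[1]; lo=1,mid=2 → -6 -2 6 10 0 12 -4 5 11
data[mid]=6>-2: swap data[2],data[7]; hi=6 → -6 -2 5 10 0 12 -4 6 11
data[mid]=5>-2: swap data[2],data[6]; hi=5 → -6 -2 -4 10 0 12 5 6 11
data[mid]=-4<-2: swap data[1],data[2]; lo=2,mid=3 → -6 -4 -2 10 0 12 5 6 11
data[mid]=10>-2: swap data[3],data[5]; hi=4 → -6 -4 -2 12 0 10 5 6 11
data[mid]=12>-2: swap data[3],data[4]; hi=3 → -6 -4 -2 0 12 10 5 6 11
data[mid]=0>-2: swap data[3],data[3]; hi=2 → -6 -4 -2 0 12 10 5 6 11
end: lo=2, hi=2; data = -6 -4 -2 0 12 10 5 6 11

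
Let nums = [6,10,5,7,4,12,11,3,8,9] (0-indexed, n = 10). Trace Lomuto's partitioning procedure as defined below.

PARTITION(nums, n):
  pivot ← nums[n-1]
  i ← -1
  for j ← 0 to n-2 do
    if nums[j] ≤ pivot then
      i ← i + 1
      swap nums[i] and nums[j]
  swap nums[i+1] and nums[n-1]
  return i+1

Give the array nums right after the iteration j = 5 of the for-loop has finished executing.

[6,5,7,4,10,12,11,3,8,9]

pivot = nums[9] = 9; i = -1
j=0: nums[0]=6 ≤ 9 → i=0, swap nums[0],nums[0] (no change) → [6,10,5,7,4,12,11,3,8,9]
j=1: nums[1]=10 > 9 → no swap
j=2: nums[2]=5 ≤ 9 → i=1, swap nums[1],nums[2] → [6,5,10,7,4,12,11,3,8,9]
j=3: nums[3]=7 ≤ 9 → i=2, swap nums[2],nums[3] → [6,5,7,10,4,12,11,3,8,9]
j=4: nums[4]=4 ≤ 9 → i=3, swap nums[3],nums[4] → [6,5,7,4,10,12,11,3,8,9]
j=5: nums[5]=12 > 9 → no swap
(after j=5) nums = [6,5,7,4,10,12,11,3,8,9]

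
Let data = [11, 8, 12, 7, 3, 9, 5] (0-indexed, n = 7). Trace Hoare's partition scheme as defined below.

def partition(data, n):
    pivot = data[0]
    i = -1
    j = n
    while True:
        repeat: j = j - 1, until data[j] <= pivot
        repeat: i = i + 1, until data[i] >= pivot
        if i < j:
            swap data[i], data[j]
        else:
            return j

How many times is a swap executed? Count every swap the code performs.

2

pivot = data[0] = 11; i = -1, j = 7
j→6 (data[6]=5≤11), i→0 (data[0]=11≥11); i<j, swap → [5, 8, 12, 7, 3, 9, 11]
j→5 (data[5]=9≤11), i→2 (data[2]=12≥11); i<j, swap → [5, 8, 9, 7, 3, 12, 11]
j→4, i→5; i≥j, return j=4. data = [5, 8, 9, 7, 3, 12, 11]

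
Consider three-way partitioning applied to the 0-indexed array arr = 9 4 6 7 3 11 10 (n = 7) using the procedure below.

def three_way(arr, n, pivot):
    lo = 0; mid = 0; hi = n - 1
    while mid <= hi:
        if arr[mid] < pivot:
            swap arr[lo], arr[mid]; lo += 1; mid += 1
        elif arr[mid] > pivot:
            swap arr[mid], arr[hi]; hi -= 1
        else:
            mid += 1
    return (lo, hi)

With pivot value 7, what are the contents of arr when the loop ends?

pivot = 7; lo=0, mid=0, hi=6
arr[mid]=9>7: swap arr[0],arr[6]; hi=5 → 10 4 6 7 3 11 9
arr[mid]=10>7: swap arr[0],arr[5]; hi=4 → 11 4 6 7 3 10 9
arr[mid]=11>7: swap arr[0],arr[4]; hi=3 → 3 4 6 7 11 10 9
arr[mid]=3<7: swap arr[0],arr[0]; lo=1,mid=1 → 3 4 6 7 11 10 9
arr[mid]=4<7: swap arr[1],arr[1]; lo=2,mid=2 → 3 4 6 7 11 10 9
arr[mid]=6<7: swap arr[2],arr[2]; lo=3,mid=3 → 3 4 6 7 11 10 9
arr[mid]=7=7: mid=4
end: lo=3, hi=3; arr = 3 4 6 7 11 10 9

3 4 6 7 11 10 9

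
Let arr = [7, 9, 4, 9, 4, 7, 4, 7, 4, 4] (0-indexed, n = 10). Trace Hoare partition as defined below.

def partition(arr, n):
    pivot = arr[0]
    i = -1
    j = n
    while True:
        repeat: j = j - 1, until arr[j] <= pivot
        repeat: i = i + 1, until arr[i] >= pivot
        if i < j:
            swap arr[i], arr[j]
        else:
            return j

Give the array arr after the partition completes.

[4, 4, 4, 7, 4, 4, 7, 9, 9, 7]

pivot = arr[0] = 7; i = -1, j = 10
j→9 (arr[9]=4≤7), i→0 (arr[0]=7≥7); i<j, swap → [4, 9, 4, 9, 4, 7, 4, 7, 4, 7]
j→8 (arr[8]=4≤7), i→1 (arr[1]=9≥7); i<j, swap → [4, 4, 4, 9, 4, 7, 4, 7, 9, 7]
j→7 (arr[7]=7≤7), i→3 (arr[3]=9≥7); i<j, swap → [4, 4, 4, 7, 4, 7, 4, 9, 9, 7]
j→6 (arr[6]=4≤7), i→5 (arr[5]=7≥7); i<j, swap → [4, 4, 4, 7, 4, 4, 7, 9, 9, 7]
j→5, i→6; i≥j, return j=5. arr = [4, 4, 4, 7, 4, 4, 7, 9, 9, 7]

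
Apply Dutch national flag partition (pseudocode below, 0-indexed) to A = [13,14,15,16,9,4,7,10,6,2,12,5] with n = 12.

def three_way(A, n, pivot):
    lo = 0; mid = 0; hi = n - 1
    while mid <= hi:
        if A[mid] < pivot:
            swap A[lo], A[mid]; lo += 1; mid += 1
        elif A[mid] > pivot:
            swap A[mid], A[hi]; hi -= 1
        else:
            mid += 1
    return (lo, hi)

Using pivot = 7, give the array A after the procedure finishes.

lo=0 mid=0 hi=11
13>7: swap(0,11), hi=10 ⇒ [5,14,15,16,9,4,7,10,6,2,12,13]
5<7: swap(0,0), lo=1 mid=1 ⇒ [5,14,15,16,9,4,7,10,6,2,12,13]
14>7: swap(1,10), hi=9 ⇒ [5,12,15,16,9,4,7,10,6,2,14,13]
12>7: swap(1,9), hi=8 ⇒ [5,2,15,16,9,4,7,10,6,12,14,13]
2<7: swap(1,1), lo=2 mid=2 ⇒ [5,2,15,16,9,4,7,10,6,12,14,13]
15>7: swap(2,8), hi=7 ⇒ [5,2,6,16,9,4,7,10,15,12,14,13]
6<7: swap(2,2), lo=3 mid=3 ⇒ [5,2,6,16,9,4,7,10,15,12,14,13]
16>7: swap(3,7), hi=6 ⇒ [5,2,6,10,9,4,7,16,15,12,14,13]
10>7: swap(3,6), hi=5 ⇒ [5,2,6,7,9,4,10,16,15,12,14,13]
7=7: mid=4
9>7: swap(4,5), hi=4 ⇒ [5,2,6,7,4,9,10,16,15,12,14,13]
4<7: swap(3,4), lo=4 mid=5 ⇒ [5,2,6,4,7,9,10,16,15,12,14,13]
done. lo=4 hi=4; A=[5,2,6,4,7,9,10,16,15,12,14,13]

[5,2,6,4,7,9,10,16,15,12,14,13]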